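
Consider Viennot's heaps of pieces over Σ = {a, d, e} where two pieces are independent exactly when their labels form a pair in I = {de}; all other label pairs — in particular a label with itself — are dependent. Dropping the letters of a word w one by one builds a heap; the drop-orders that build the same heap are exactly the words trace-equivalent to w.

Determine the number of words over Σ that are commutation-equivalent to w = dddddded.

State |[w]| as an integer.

drop 0:d onto floor
drop 1:d onto {0:d}
drop 2:d onto {1:d}
drop 3:d onto {2:d}
drop 4:d onto {3:d}
drop 5:d onto {4:d}
drop 6:e onto floor
drop 7:d onto {5:d}
ground layer = {0:d, 6:e}
drop-orders for the pieces not yet dropped (sum over which currently-grounded one goes next):
  1 to go: {6} 1  {7} 1
  2 to go: {5,7} 1  {6,7} 2
  3 to go: {4,5,7} 1  {5,6,7} 3
  4 to go: {3,4,5,7} 1  {4,5,6,7} 4
  5 to go: {2,3,4,5,7} 1  {3,4,5,6,7} 5
  6 to go: {1,2,3,4,5,7} 1  {2,3,4,5,6,7} 6
  if 0:d drops first: 7 orders
  if 6:e drops first: 1 orders
heap linearizations: 8

8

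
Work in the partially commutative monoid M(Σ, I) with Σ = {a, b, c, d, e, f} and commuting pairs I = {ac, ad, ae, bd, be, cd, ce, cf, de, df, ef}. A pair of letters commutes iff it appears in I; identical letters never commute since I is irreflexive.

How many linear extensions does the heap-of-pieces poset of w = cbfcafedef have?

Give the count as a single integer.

#0=c has no predecessor
#1=b depends on [0:c]
#2=f depends on [1:b]
#3=c depends on [1:b]
#4=a depends on [2:f]
#5=f depends on [4:a]
#6=e has no predecessor
#7=d has no predecessor
#8=e depends on [6:e]
#9=f depends on [5:f]
sources: [0:c, 6:e, 7:d]
N(rest) = Σ N(rest − s) over sources s of rest; N(one piece) = 1:
  size 1 → [3]=1  [7]=1  [8]=1  [9]=1
  size 2 → [3,7]=2  [3,8]=2  [3,9]=2  [5,9]=1  [6,8]=1  [7,8]=2  [7,9]=2  [8,9]=2
  size 3 → [3,5,9]=3  [3,6,8]=3  [3,7,8]=6  [3,7,9]=6  [3,8,9]=6  [4,5,9]=1  [5,7,9]=3  [5,8,9]=3  [6,7,8]=3  [6,8,9]=3  [7,8,9]=6
  size 4 → [2,4,5,9]=1  [3,4,5,9]=4  [3,5,7,9]=12  [3,5,8,9]=12  [3,6,7,8]=12  [3,6,8,9]=12  [3,7,8,9]=24  [4,5,7,9]=4  [4,5,8,9]=4  [5,6,8,9]=6  [5,7,8,9]=12  [6,7,8,9]=12
  size 5 → [2,3,4,5,9]=5  [2,4,5,7,9]=5  [2,4,5,8,9]=5  [3,4,5,7,9]=20  [3,4,5,8,9]=20  [3,5,6,8,9]=30  [3,5,7,8,9]=60  [3,6,7,8,9]=60  [4,5,6,8,9]=10  [4,5,7,8,9]=20  [5,6,7,8,9]=30
  size 6 → [1,2,3,4,5,9]=5  [2,3,4,5,7,9]=30  [2,3,4,5,8,9]=30  [2,4,5,6,8,9]=15  [2,4,5,7,8,9]=30  [3,4,5,6,8,9]=60  [3,4,5,7,8,9]=120  [3,5,6,7,8,9]=180  [4,5,6,7,8,9]=60
  size 7 → [0,1,2,3,4,5,9]=5  [1,2,3,4,5,7,9]=35  [1,2,3,4,5,8,9]=35  [2,3,4,5,6,8,9]=105  [2,3,4,5,7,8,9]=210  [2,4,5,6,7,8,9]=105  [3,4,5,6,7,8,9]=420
  size 8 → [0,1,2,3,4,5,7,9]=40  [0,1,2,3,4,5,8,9]=40  [1,2,3,4,5,6,8,9]=140  [1,2,3,4,5,7,8,9]=280  [2,3,4,5,6,7,8,9]=840
  first=0(c) contributes 1260
  first=6(e) contributes 360
  first=7(d) contributes 180
|[w]| = 1800

1800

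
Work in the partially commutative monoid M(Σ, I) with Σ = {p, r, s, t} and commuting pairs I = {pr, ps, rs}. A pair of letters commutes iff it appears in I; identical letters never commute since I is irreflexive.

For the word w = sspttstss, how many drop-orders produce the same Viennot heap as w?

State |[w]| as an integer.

drop 0:s onto floor
drop 1:s onto {0:s}
drop 2:p onto floor
drop 3:t onto {1:s, 2:p}
drop 4:t onto {3:t}
drop 5:s onto {4:t}
drop 6:t onto {5:s}
drop 7:s onto {6:t}
drop 8:s onto {7:s}
ground layer = {0:s, 2:p}
drop-orders for the pieces not yet dropped (sum over which currently-grounded one goes next):
  1 to go: {8} 1
  2 to go: {7,8} 1
  3 to go: {6,7,8} 1
  4 to go: {5,6,7,8} 1
  5 to go: {4,5,6,7,8} 1
  6 to go: {3,4,5,6,7,8} 1
  7 to go: {1,3,4,5,6,7,8} 1  {2,3,4,5,6,7,8} 1
  if 0:s drops first: 2 orders
  if 2:p drops first: 1 orders
heap linearizations: 3

3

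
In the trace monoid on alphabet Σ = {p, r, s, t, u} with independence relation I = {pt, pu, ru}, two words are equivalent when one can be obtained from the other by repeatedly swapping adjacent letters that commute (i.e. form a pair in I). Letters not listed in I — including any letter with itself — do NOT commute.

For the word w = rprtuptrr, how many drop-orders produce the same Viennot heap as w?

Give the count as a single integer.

piece 0:r — minimal
piece 1:p rests on {0:r}
piece 2:r rests on {1:p}
piece 3:t rests on {2:r}
piece 4:u rests on {3:t}
piece 5:p rests on {2:r}
piece 6:t rests on {4:u}
piece 7:r rests on {5:p, 6:t}
piece 8:r rests on {7:r}
minimal pieces: {0:r}
ways to finish when only these pieces remain (= sum over removing one remaining piece with nothing left below it):
  1 left: {8}→1
  2 left: {7,8}→1
  3 left: {5,7,8}→1  {6,7,8}→1
  4 left: {4,6,7,8}→1  {5,6,7,8}→2
  5 left: {3,4,6,7,8}→1  {4,5,6,7,8}→3
  6 left: {3,4,5,6,7,8}→4
  7 left: {2,3,4,5,6,7,8}→4
  placing 0:r first → 4 extensions

4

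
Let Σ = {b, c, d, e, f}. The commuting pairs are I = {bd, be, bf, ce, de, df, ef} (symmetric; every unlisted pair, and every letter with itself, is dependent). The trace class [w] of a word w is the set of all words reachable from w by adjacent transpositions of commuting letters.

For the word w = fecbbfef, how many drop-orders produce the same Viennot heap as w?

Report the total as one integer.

drop 0:f onto floor
drop 1:e onto floor
drop 2:c onto {0:f}
drop 3:b onto {2:c}
drop 4:b onto {3:b}
drop 5:f onto {2:c}
drop 6:e onto {1:e}
drop 7:f onto {5:f}
ground layer = {0:f, 1:e}
drop-orders for the pieces not yet dropped (sum over which currently-grounded one goes next):
  1 to go: {4} 1  {6} 1  {7} 1
  2 to go: {1,6} 1  {3,4} 1  {4,6} 2  {4,7} 2  {5,7} 1  {6,7} 2
  3 to go: {1,4,6} 3  {1,6,7} 3  {3,4,6} 3  {3,4,7} 3  {4,5,7} 3  {4,6,7} 6  {5,6,7} 3
  4 to go: {1,3,4,6} 6  {1,4,6,7} 12  {1,5,6,7} 6  {3,4,5,7} 6  {3,4,6,7} 12  {4,5,6,7} 12
  5 to go: {1,3,4,6,7} 30  {1,4,5,6,7} 30  {2,3,4,5,7} 6  {3,4,5,6,7} 30
  6 to go: {0,2,3,4,5,7} 6  {1,3,4,5,6,7} 90  {2,3,4,5,6,7} 36
  if 0:f drops first: 126 orders
  if 1:e drops first: 42 orders
heap linearizations: 168

168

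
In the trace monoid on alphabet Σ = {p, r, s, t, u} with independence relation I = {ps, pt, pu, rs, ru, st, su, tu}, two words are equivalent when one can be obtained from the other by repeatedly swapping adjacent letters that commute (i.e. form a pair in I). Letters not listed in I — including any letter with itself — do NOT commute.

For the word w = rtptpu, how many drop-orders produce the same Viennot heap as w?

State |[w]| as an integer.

drop 0:r onto floor
drop 1:t onto {0:r}
drop 2:p onto {0:r}
drop 3:t onto {1:t}
drop 4:p onto {2:p}
drop 5:u onto floor
ground layer = {0:r, 5:u}
drop-orders for the pieces not yet dropped (sum over which currently-grounded one goes next):
  1 to go: {3} 1  {4} 1  {5} 1
  2 to go: {1,3} 1  {2,4} 1  {3,4} 2  {3,5} 2  {4,5} 2
  3 to go: {1,3,4} 3  {1,3,5} 3  {2,3,4} 3  {2,4,5} 3  {3,4,5} 6
  4 to go: {1,2,3,4} 6  {1,3,4,5} 12  {2,3,4,5} 12
  if 0:r drops first: 30 orders
  if 5:u drops first: 6 orders
heap linearizations: 36

36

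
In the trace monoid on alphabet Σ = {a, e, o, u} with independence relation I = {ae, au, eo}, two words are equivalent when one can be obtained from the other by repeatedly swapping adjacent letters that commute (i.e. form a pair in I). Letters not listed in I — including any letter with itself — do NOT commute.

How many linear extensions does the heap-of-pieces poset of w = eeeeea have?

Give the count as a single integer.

6

0(e) covers ∅
1(e) covers 0:e
2(e) covers 1:e
3(e) covers 2:e
4(e) covers 3:e
5(a) covers ∅
floor of heap: 0:e, 5:a
completions by unplaced set U, small U first (add the entries for U minus each lowest piece of U):
  |U|=1: {4}:1  {5}:1
  |U|=2: {3,4}:1  {4,5}:2
  |U|=3: {2,3,4}:1  {3,4,5}:3
  |U|=4: {1,2,3,4}:1  {2,3,4,5}:4
  start at 0(e): 5
  start at 5(a): 1
sum over floor = 6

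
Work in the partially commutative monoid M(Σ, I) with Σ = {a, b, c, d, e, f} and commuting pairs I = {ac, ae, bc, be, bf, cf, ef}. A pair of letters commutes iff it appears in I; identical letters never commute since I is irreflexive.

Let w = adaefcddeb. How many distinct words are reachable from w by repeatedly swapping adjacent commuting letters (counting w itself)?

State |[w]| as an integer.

12

piece 0:a — minimal
piece 1:d rests on {0:a}
piece 2:a rests on {1:d}
piece 3:e rests on {1:d}
piece 4:f rests on {2:a}
piece 5:c rests on {3:e}
piece 6:d rests on {4:f, 5:c}
piece 7:d rests on {6:d}
piece 8:e rests on {7:d}
piece 9:b rests on {7:d}
minimal pieces: {0:a}
ways to finish when only these pieces remain (= sum over removing one remaining piece with nothing left below it):
  1 left: {8}→1  {9}→1
  2 left: {8,9}→2
  3 left: {7,8,9}→2
  4 left: {6,7,8,9}→2
  5 left: {4,6,7,8,9}→2  {5,6,7,8,9}→2
  6 left: {2,4,6,7,8,9}→2  {3,5,6,7,8,9}→2  {4,5,6,7,8,9}→4
  7 left: {2,4,5,6,7,8,9}→6  {3,4,5,6,7,8,9}→6
  8 left: {2,3,4,5,6,7,8,9}→12
  placing 0:a first → 12 extensions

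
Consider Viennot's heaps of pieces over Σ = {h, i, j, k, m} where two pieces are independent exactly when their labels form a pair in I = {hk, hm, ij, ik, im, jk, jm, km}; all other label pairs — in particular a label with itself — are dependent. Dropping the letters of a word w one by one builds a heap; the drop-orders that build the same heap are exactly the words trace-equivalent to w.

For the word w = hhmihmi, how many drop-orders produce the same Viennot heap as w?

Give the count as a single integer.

21

0(h) covers ∅
1(h) covers 0:h
2(m) covers ∅
3(i) covers 1:h
4(h) covers 3:i
5(m) covers 2:m
6(i) covers 4:h
floor of heap: 0:h, 2:m
completions by unplaced set U, small U first (add the entries for U minus each lowest piece of U):
  |U|=1: {5}:1  {6}:1
  |U|=2: {2,5}:1  {4,6}:1  {5,6}:2
  |U|=3: {2,5,6}:3  {3,4,6}:1  {4,5,6}:3
  |U|=4: {1,3,4,6}:1  {2,4,5,6}:6  {3,4,5,6}:4
  |U|=5: {0,1,3,4,6}:1  {1,3,4,5,6}:5  {2,3,4,5,6}:10
  start at 0(h): 15
  start at 2(m): 6
sum over floor = 21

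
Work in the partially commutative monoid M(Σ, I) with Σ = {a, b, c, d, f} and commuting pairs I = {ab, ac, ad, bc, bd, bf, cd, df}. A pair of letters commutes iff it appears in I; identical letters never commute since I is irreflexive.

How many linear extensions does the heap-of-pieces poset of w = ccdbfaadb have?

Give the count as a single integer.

756

0(c) covers ∅
1(c) covers 0:c
2(d) covers ∅
3(b) covers ∅
4(f) covers 1:c
5(a) covers 4:f
6(a) covers 5:a
7(d) covers 2:d
8(b) covers 3:b
floor of heap: 0:c, 2:d, 3:b
completions by unplaced set U, small U first (add the entries for U minus each lowest piece of U):
  |U|=1: {6}:1  {7}:1  {8}:1
  |U|=2: {2,7}:1  {3,8}:1  {5,6}:1  {6,7}:2  {6,8}:2  {7,8}:2
  |U|=3: {2,6,7}:3  {2,7,8}:3  {3,6,8}:3  {3,7,8}:3  {4,5,6}:1  {5,6,7}:3  {5,6,8}:3  {6,7,8}:6
  |U|=4: {1,4,5,6}:1  {2,3,7,8}:6  {2,5,6,7}:6  {2,6,7,8}:12  {3,5,6,8}:6  {3,6,7,8}:12  {4,5,6,7}:4  {4,5,6,8}:4  {5,6,7,8}:12
  |U|=5: {0,1,4,5,6}:1  {1,4,5,6,7}:5  {1,4,5,6,8}:5  {2,3,6,7,8}:30  {2,4,5,6,7}:10  {2,5,6,7,8}:30  {3,4,5,6,8}:10  {3,5,6,7,8}:30  {4,5,6,7,8}:20
  |U|=6: {0,1,4,5,6,7}:6  {0,1,4,5,6,8}:6  {1,2,4,5,6,7}:15  {1,3,4,5,6,8}:15  {1,4,5,6,7,8}:30  {2,3,5,6,7,8}:90  {2,4,5,6,7,8}:60  {3,4,5,6,7,8}:60
  |U|=7: {0,1,2,4,5,6,7}:21  {0,1,3,4,5,6,8}:21  {0,1,4,5,6,7,8}:42  {1,2,4,5,6,7,8}:105  {1,3,4,5,6,7,8}:105  {2,3,4,5,6,7,8}:210
  start at 0(c): 420
  start at 2(d): 168
  start at 3(b): 168
sum over floor = 756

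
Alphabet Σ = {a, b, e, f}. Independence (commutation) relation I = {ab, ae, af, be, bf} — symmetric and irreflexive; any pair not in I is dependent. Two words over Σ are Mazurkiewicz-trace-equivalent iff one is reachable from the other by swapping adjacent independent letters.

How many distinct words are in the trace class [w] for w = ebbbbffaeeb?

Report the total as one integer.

2772

0(e) covers ∅
1(b) covers ∅
2(b) covers 1:b
3(b) covers 2:b
4(b) covers 3:b
5(f) covers 0:e
6(f) covers 5:f
7(a) covers ∅
8(e) covers 6:f
9(e) covers 8:e
10(b) covers 4:b
floor of heap: 0:e, 1:b, 7:a
completions by unplaced set U, small U first (add the entries for U minus each lowest piece of U):
  |U|=1: {7}:1  {9}:1  {10}:1
  |U|=2: {4,10}:1  {7,9}:2  {7,10}:2  {8,9}:1  {9,10}:2
  |U|=3: {3,4,10}:1  {4,7,10}:3  {4,9,10}:3  {6,8,9}:1  {7,8,9}:3  {7,9,10}:6  {8,9,10}:3
  |U|=4: {2,3,4,10}:1  {3,4,7,10}:4  {3,4,9,10}:4  {4,7,9,10}:12  {4,8,9,10}:6  {5,6,8,9}:1  {6,7,8,9}:4  {6,8,9,10}:4  {7,8,9,10}:12
  |U|=5: {0,5,6,8,9}:1  {1,2,3,4,10}:1  {2,3,4,7,10}:5  {2,3,4,9,10}:5  {3,4,7,9,10}:20  {3,4,8,9,10}:10  {4,6,8,9,10}:10  {4,7,8,9,10}:30  {5,6,7,8,9}:5  {5,6,8,9,10}:5  {6,7,8,9,10}:20
  |U|=6: {0,5,6,7,8,9}:6  {0,5,6,8,9,10}:6  {1,2,3,4,7,10}:6  {1,2,3,4,9,10}:6  {2,3,4,7,9,10}:30  {2,3,4,8,9,10}:15  {3,4,6,8,9,10}:20  {3,4,7,8,9,10}:60  {4,5,6,8,9,10}:15  {4,6,7,8,9,10}:60  {5,6,7,8,9,10}:30
  |U|=7: {0,4,5,6,8,9,10}:21  {0,5,6,7,8,9,10}:42  {1,2,3,4,7,9,10}:42  {1,2,3,4,8,9,10}:21  {2,3,4,6,8,9,10}:35  {2,3,4,7,8,9,10}:105  {3,4,5,6,8,9,10}:35  {3,4,6,7,8,9,10}:140  {4,5,6,7,8,9,10}:105
  |U|=8: {0,3,4,5,6,8,9,10}:56  {0,4,5,6,7,8,9,10}:168  {1,2,3,4,6,8,9,10}:56  {1,2,3,4,7,8,9,10}:168  {2,3,4,5,6,8,9,10}:70  {2,3,4,6,7,8,9,10}:280  {3,4,5,6,7,8,9,10}:280
  |U|=9: {0,2,3,4,5,6,8,9,10}:126  {0,3,4,5,6,7,8,9,10}:504  {1,2,3,4,5,6,8,9,10}:126  {1,2,3,4,6,7,8,9,10}:504  {2,3,4,5,6,7,8,9,10}:630
  start at 0(e): 1260
  start at 1(b): 1260
  start at 7(a): 252
sum over floor = 2772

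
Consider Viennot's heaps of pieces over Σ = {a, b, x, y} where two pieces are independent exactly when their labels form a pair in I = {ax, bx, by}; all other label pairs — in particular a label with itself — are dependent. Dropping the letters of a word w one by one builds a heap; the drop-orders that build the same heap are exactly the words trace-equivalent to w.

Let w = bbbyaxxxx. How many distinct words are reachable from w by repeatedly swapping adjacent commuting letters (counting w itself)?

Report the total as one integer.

0(b) covers ∅
1(b) covers 0:b
2(b) covers 1:b
3(y) covers ∅
4(a) covers 2:b, 3:y
5(x) covers 3:y
6(x) covers 5:x
7(x) covers 6:x
8(x) covers 7:x
floor of heap: 0:b, 3:y
completions by unplaced set U, small U first (add the entries for U minus each lowest piece of U):
  |U|=1: {4}:1  {8}:1
  |U|=2: {2,4}:1  {4,8}:2  {7,8}:1
  |U|=3: {1,2,4}:1  {2,4,8}:3  {4,7,8}:3  {6,7,8}:1
  |U|=4: {0,1,2,4}:1  {1,2,4,8}:4  {2,4,7,8}:6  {4,6,7,8}:4  {5,6,7,8}:1
  |U|=5: {0,1,2,4,8}:5  {1,2,4,7,8}:10  {2,4,6,7,8}:10  {4,5,6,7,8}:5
  |U|=6: {0,1,2,4,7,8}:15  {1,2,4,6,7,8}:20  {2,4,5,6,7,8}:15  {3,4,5,6,7,8}:5
  |U|=7: {0,1,2,4,6,7,8}:35  {1,2,4,5,6,7,8}:35  {2,3,4,5,6,7,8}:20
  start at 0(b): 55
  start at 3(y): 70
sum over floor = 125

125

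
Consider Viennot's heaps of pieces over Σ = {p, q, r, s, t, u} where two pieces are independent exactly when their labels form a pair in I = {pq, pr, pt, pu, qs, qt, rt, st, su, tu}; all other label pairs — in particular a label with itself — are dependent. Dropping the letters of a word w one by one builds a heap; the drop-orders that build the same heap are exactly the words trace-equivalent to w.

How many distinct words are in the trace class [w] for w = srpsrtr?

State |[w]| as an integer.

14

0(s) covers ∅
1(r) covers 0:s
2(p) covers 0:s
3(s) covers 1:r, 2:p
4(r) covers 3:s
5(t) covers ∅
6(r) covers 4:r
floor of heap: 0:s, 5:t
completions by unplaced set U, small U first (add the entries for U minus each lowest piece of U):
  |U|=1: {5}:1  {6}:1
  |U|=2: {4,6}:1  {5,6}:2
  |U|=3: {3,4,6}:1  {4,5,6}:3
  |U|=4: {1,3,4,6}:1  {2,3,4,6}:1  {3,4,5,6}:4
  |U|=5: {1,2,3,4,6}:2  {1,3,4,5,6}:5  {2,3,4,5,6}:5
  start at 0(s): 12
  start at 5(t): 2
sum over floor = 14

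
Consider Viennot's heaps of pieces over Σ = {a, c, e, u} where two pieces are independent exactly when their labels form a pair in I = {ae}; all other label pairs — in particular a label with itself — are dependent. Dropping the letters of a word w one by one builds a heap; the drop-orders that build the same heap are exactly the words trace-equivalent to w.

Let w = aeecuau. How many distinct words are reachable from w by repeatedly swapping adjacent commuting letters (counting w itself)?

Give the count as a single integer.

#0=a has no predecessor
#1=e has no predecessor
#2=e depends on [1:e]
#3=c depends on [0:a, 2:e]
#4=u depends on [3:c]
#5=a depends on [4:u]
#6=u depends on [5:a]
sources: [0:a, 1:e]
N(rest) = Σ N(rest − s) over sources s of rest; N(one piece) = 1:
  size 1 → [6]=1
  size 2 → [5,6]=1
  size 3 → [4,5,6]=1
  size 4 → [3,4,5,6]=1
  size 5 → [0,3,4,5,6]=1  [2,3,4,5,6]=1
  first=0(a) contributes 1
  first=1(e) contributes 2
|[w]| = 3

3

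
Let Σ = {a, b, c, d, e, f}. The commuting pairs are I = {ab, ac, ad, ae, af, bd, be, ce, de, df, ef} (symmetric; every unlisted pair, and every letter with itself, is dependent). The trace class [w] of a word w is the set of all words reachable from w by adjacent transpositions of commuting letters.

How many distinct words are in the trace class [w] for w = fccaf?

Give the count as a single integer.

#0=f has no predecessor
#1=c depends on [0:f]
#2=c depends on [1:c]
#3=a has no predecessor
#4=f depends on [2:c]
sources: [0:f, 3:a]
N(rest) = Σ N(rest − s) over sources s of rest; N(one piece) = 1:
  size 1 → [3]=1  [4]=1
  size 2 → [2,4]=1  [3,4]=2
  size 3 → [1,2,4]=1  [2,3,4]=3
  first=0(f) contributes 4
  first=3(a) contributes 1
|[w]| = 5

5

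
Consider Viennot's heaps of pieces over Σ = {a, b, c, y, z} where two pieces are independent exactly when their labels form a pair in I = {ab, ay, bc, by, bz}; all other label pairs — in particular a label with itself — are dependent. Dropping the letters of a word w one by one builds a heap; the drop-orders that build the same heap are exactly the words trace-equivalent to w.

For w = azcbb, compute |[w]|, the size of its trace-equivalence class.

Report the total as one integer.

piece 0:a — minimal
piece 1:z rests on {0:a}
piece 2:c rests on {1:z}
piece 3:b — minimal
piece 4:b rests on {3:b}
minimal pieces: {0:a, 3:b}
ways to finish when only these pieces remain (= sum over removing one remaining piece with nothing left below it):
  1 left: {2}→1  {4}→1
  2 left: {1,2}→1  {2,4}→2  {3,4}→1
  3 left: {0,1,2}→1  {1,2,4}→3  {2,3,4}→3
  placing 0:a first → 6 extensions
  placing 3:b first → 4 extensions
total linear extensions = 10

10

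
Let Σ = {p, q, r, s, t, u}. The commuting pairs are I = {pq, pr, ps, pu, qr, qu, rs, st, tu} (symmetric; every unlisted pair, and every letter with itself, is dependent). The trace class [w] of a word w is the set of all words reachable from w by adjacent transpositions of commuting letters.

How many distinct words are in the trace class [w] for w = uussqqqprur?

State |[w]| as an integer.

440

piece 0:u — minimal
piece 1:u rests on {0:u}
piece 2:s rests on {1:u}
piece 3:s rests on {2:s}
piece 4:q rests on {3:s}
piece 5:q rests on {4:q}
piece 6:q rests on {5:q}
piece 7:p — minimal
piece 8:r rests on {1:u}
piece 9:u rests on {3:s, 8:r}
piece 10:r rests on {9:u}
minimal pieces: {0:u, 7:p}
ways to finish when only these pieces remain (= sum over removing one remaining piece with nothing left below it):
  1 left: {6}→1  {7}→1  {10}→1
  2 left: {5,6}→1  {6,7}→2  {6,10}→2  {7,10}→2  {9,10}→1
  3 left: {4,5,6}→1  {5,6,7}→3  {5,6,10}→3  {6,7,10}→6  {6,9,10}→3  {7,9,10}→3  {8,9,10}→1
  4 left: {4,5,6,7}→4  {4,5,6,10}→4  {5,6,7,10}→12  {5,6,9,10}→6  {6,7,9,10}→12  {6,8,9,10}→4  {7,8,9,10}→4
  5 left: {4,5,6,7,10}→20  {4,5,6,9,10}→10  {5,6,7,9,10}→30  {5,6,8,9,10}→10  {6,7,8,9,10}→20
  6 left: {3,4,5,6,9,10}→10  {4,5,6,7,9,10}→60  {4,5,6,8,9,10}→20  {5,6,7,8,9,10}→60
  7 left: {2,3,4,5,6,9,10}→10  {3,4,5,6,7,9,10}→70  {3,4,5,6,8,9,10}→30  {4,5,6,7,8,9,10}→140
  8 left: {2,3,4,5,6,7,9,10}→80  {2,3,4,5,6,8,9,10}→40  {3,4,5,6,7,8,9,10}→240
  9 left: {1,2,3,4,5,6,8,9,10}→40  {2,3,4,5,6,7,8,9,10}→360
  placing 0:u first → 400 extensions
  placing 7:p first → 40 extensions
total linear extensions = 440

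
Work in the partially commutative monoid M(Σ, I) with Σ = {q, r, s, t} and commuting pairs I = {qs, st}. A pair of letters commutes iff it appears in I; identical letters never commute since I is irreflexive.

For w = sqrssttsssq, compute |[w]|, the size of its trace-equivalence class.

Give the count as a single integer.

112

drop 0:s onto floor
drop 1:q onto floor
drop 2:r onto {0:s, 1:q}
drop 3:s onto {2:r}
drop 4:s onto {3:s}
drop 5:t onto {2:r}
drop 6:t onto {5:t}
drop 7:s onto {4:s}
drop 8:s onto {7:s}
drop 9:s onto {8:s}
drop 10:q onto {6:t}
ground layer = {0:s, 1:q}
drop-orders for the pieces not yet dropped (sum over which currently-grounded one goes next):
  1 to go: {9} 1  {10} 1
  2 to go: {6,10} 1  {8,9} 1  {9,10} 2
  3 to go: {5,6,10} 1  {6,9,10} 3  {7,8,9} 1  {8,9,10} 3
  4 to go: {4,7,8,9} 1  {5,6,9,10} 4  {6,8,9,10} 6  {7,8,9,10} 4
  5 to go: {3,4,7,8,9} 1  {4,7,8,9,10} 5  {5,6,8,9,10} 10  {6,7,8,9,10} 10
  6 to go: {3,4,7,8,9,10} 6  {4,6,7,8,9,10} 15  {5,6,7,8,9,10} 20
  7 to go: {3,4,6,7,8,9,10} 21  {4,5,6,7,8,9,10} 35
  8 to go: {3,4,5,6,7,8,9,10} 56
  9 to go: {2,3,4,5,6,7,8,9,10} 56
  if 0:s drops first: 56 orders
  if 1:q drops first: 56 orders
heap linearizations: 112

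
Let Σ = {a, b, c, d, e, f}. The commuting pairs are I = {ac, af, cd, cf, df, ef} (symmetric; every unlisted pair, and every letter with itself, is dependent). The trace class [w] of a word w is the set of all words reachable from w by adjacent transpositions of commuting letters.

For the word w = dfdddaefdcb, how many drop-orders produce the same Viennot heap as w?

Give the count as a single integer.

0(d) covers ∅
1(f) covers ∅
2(d) covers 0:d
3(d) covers 2:d
4(d) covers 3:d
5(a) covers 4:d
6(e) covers 5:a
7(f) covers 1:f
8(d) covers 6:e
9(c) covers 6:e
10(b) covers 7:f, 8:d, 9:c
floor of heap: 0:d, 1:f
completions by unplaced set U, small U first (add the entries for U minus each lowest piece of U):
  |U|=1: {10}:1
  |U|=2: {7,10}:1  {8,10}:1  {9,10}:1
  |U|=3: {1,7,10}:1  {7,8,10}:2  {7,9,10}:2  {8,9,10}:2
  |U|=4: {1,7,8,10}:3  {1,7,9,10}:3  {6,8,9,10}:2  {7,8,9,10}:6
  |U|=5: {1,7,8,9,10}:12  {5,6,8,9,10}:2  {6,7,8,9,10}:8
  |U|=6: {1,6,7,8,9,10}:20  {4,5,6,8,9,10}:2  {5,6,7,8,9,10}:10
  |U|=7: {1,5,6,7,8,9,10}:30  {3,4,5,6,8,9,10}:2  {4,5,6,7,8,9,10}:12
  |U|=8: {1,4,5,6,7,8,9,10}:42  {2,3,4,5,6,8,9,10}:2  {3,4,5,6,7,8,9,10}:14
  |U|=9: {0,2,3,4,5,6,8,9,10}:2  {1,3,4,5,6,7,8,9,10}:56  {2,3,4,5,6,7,8,9,10}:16
  start at 0(d): 72
  start at 1(f): 18
sum over floor = 90

90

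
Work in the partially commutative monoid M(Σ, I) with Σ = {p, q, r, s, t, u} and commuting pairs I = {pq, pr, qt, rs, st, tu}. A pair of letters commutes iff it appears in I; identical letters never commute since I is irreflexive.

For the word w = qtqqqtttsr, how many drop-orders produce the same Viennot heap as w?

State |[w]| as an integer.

196

drop 0:q onto floor
drop 1:t onto floor
drop 2:q onto {0:q}
drop 3:q onto {2:q}
drop 4:q onto {3:q}
drop 5:t onto {1:t}
drop 6:t onto {5:t}
drop 7:t onto {6:t}
drop 8:s onto {4:q}
drop 9:r onto {4:q, 7:t}
ground layer = {0:q, 1:t}
drop-orders for the pieces not yet dropped (sum over which currently-grounded one goes next):
  1 to go: {8} 1  {9} 1
  2 to go: {7,9} 1  {8,9} 2
  3 to go: {4,8,9} 2  {6,7,9} 1  {7,8,9} 3
  4 to go: {3,4,8,9} 2  {4,7,8,9} 5  {5,6,7,9} 1  {6,7,8,9} 4
  5 to go: {1,5,6,7,9} 1  {2,3,4,8,9} 2  {3,4,7,8,9} 7  {4,6,7,8,9} 9  {5,6,7,8,9} 5
  6 to go: {0,2,3,4,8,9} 2  {1,5,6,7,8,9} 6  {2,3,4,7,8,9} 9  {3,4,6,7,8,9} 16  {4,5,6,7,8,9} 14
  7 to go: {0,2,3,4,7,8,9} 11  {1,4,5,6,7,8,9} 20  {2,3,4,6,7,8,9} 25  {3,4,5,6,7,8,9} 30
  8 to go: {0,2,3,4,6,7,8,9} 36  {1,3,4,5,6,7,8,9} 50  {2,3,4,5,6,7,8,9} 55
  if 0:q drops first: 105 orders
  if 1:t drops first: 91 orders
heap linearizations: 196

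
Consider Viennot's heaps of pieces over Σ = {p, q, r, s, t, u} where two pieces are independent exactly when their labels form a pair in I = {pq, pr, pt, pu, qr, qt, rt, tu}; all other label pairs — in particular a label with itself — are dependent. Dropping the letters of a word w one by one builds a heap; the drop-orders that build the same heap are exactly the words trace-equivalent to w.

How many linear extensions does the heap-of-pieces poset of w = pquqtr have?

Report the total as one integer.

drop 0:p onto floor
drop 1:q onto floor
drop 2:u onto {1:q}
drop 3:q onto {2:u}
drop 4:t onto floor
drop 5:r onto {2:u}
ground layer = {0:p, 1:q, 4:t}
drop-orders for the pieces not yet dropped (sum over which currently-grounded one goes next):
  1 to go: {0} 1  {3} 1  {4} 1  {5} 1
  2 to go: {0,3} 2  {0,4} 2  {0,5} 2  {3,4} 2  {3,5} 2  {4,5} 2
  3 to go: {0,3,4} 6  {0,3,5} 6  {0,4,5} 6  {2,3,5} 2  {3,4,5} 6
  4 to go: {0,2,3,5} 8  {0,3,4,5} 24  {1,2,3,5} 2  {2,3,4,5} 8
  if 0:p drops first: 10 orders
  if 1:q drops first: 40 orders
  if 4:t drops first: 10 orders
heap linearizations: 60

60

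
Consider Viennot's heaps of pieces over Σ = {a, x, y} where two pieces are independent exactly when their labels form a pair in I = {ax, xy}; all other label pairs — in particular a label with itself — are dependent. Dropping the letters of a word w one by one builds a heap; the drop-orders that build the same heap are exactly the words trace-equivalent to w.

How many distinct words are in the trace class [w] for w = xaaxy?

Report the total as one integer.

10

#0=x has no predecessor
#1=a has no predecessor
#2=a depends on [1:a]
#3=x depends on [0:x]
#4=y depends on [2:a]
sources: [0:x, 1:a]
N(rest) = Σ N(rest − s) over sources s of rest; N(one piece) = 1:
  size 1 → [3]=1  [4]=1
  size 2 → [0,3]=1  [2,4]=1  [3,4]=2
  size 3 → [0,3,4]=3  [1,2,4]=1  [2,3,4]=3
  first=0(x) contributes 4
  first=1(a) contributes 6
|[w]| = 10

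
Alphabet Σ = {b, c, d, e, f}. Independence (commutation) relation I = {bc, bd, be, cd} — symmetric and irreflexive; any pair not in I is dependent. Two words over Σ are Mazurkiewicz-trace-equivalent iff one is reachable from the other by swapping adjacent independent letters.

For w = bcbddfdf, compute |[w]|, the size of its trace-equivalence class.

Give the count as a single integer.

30

#0=b has no predecessor
#1=c has no predecessor
#2=b depends on [0:b]
#3=d has no predecessor
#4=d depends on [3:d]
#5=f depends on [1:c, 2:b, 4:d]
#6=d depends on [5:f]
#7=f depends on [6:d]
sources: [0:b, 1:c, 3:d]
N(rest) = Σ N(rest − s) over sources s of rest; N(one piece) = 1:
  size 1 → [7]=1
  size 2 → [6,7]=1
  size 3 → [5,6,7]=1
  size 4 → [1,5,6,7]=1  [2,5,6,7]=1  [4,5,6,7]=1
  size 5 → [0,2,5,6,7]=1  [1,2,5,6,7]=2  [1,4,5,6,7]=2  [2,4,5,6,7]=2  [3,4,5,6,7]=1
  size 6 → [0,1,2,5,6,7]=3  [0,2,4,5,6,7]=3  [1,2,4,5,6,7]=6  [1,3,4,5,6,7]=3  [2,3,4,5,6,7]=3
  first=0(b) contributes 12
  first=1(c) contributes 6
  first=3(d) contributes 12
|[w]| = 30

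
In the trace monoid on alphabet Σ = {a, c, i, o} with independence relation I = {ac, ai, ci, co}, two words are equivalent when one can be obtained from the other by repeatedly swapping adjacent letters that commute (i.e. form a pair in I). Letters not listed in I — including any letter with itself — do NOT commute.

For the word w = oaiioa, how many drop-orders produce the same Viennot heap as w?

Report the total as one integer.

3

#0=o has no predecessor
#1=a depends on [0:o]
#2=i depends on [0:o]
#3=i depends on [2:i]
#4=o depends on [1:a, 3:i]
#5=a depends on [4:o]
sources: [0:o]
N(rest) = Σ N(rest − s) over sources s of rest; N(one piece) = 1:
  size 1 → [5]=1
  size 2 → [4,5]=1
  size 3 → [1,4,5]=1  [3,4,5]=1
  size 4 → [1,3,4,5]=2  [2,3,4,5]=1
  first=0(o) contributes 3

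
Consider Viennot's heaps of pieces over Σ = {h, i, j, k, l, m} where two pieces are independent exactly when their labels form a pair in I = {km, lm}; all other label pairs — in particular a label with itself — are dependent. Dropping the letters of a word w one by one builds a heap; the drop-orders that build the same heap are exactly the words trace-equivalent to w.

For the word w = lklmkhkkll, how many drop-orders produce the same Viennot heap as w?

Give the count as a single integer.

5

piece 0:l — minimal
piece 1:k rests on {0:l}
piece 2:l rests on {1:k}
piece 3:m — minimal
piece 4:k rests on {2:l}
piece 5:h rests on {3:m, 4:k}
piece 6:k rests on {5:h}
piece 7:k rests on {6:k}
piece 8:l rests on {7:k}
piece 9:l rests on {8:l}
minimal pieces: {0:l, 3:m}
ways to finish when only these pieces remain (= sum over removing one remaining piece with nothing left below it):
  1 left: {9}→1
  2 left: {8,9}→1
  3 left: {7,8,9}→1
  4 left: {6,7,8,9}→1
  5 left: {5,6,7,8,9}→1
  6 left: {3,5,6,7,8,9}→1  {4,5,6,7,8,9}→1
  7 left: {2,4,5,6,7,8,9}→1  {3,4,5,6,7,8,9}→2
  8 left: {1,2,4,5,6,7,8,9}→1  {2,3,4,5,6,7,8,9}→3
  placing 0:l first → 4 extensions
  placing 3:m first → 1 extensions
total linear extensions = 5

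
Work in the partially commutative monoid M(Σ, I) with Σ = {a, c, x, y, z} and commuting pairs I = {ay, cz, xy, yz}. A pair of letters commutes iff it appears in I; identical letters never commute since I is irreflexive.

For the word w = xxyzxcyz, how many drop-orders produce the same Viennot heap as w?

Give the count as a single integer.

16

#0=x has no predecessor
#1=x depends on [0:x]
#2=y has no predecessor
#3=z depends on [1:x]
#4=x depends on [3:z]
#5=c depends on [2:y, 4:x]
#6=y depends on [5:c]
#7=z depends on [4:x]
sources: [0:x, 2:y]
N(rest) = Σ N(rest − s) over sources s of rest; N(one piece) = 1:
  size 1 → [6]=1  [7]=1
  size 2 → [5,6]=1  [6,7]=2
  size 3 → [2,5,6]=1  [5,6,7]=3
  size 4 → [2,5,6,7]=4  [4,5,6,7]=3
  size 5 → [2,4,5,6,7]=7  [3,4,5,6,7]=3
  size 6 → [1,3,4,5,6,7]=3  [2,3,4,5,6,7]=10
  first=0(x) contributes 13
  first=2(y) contributes 3
|[w]| = 16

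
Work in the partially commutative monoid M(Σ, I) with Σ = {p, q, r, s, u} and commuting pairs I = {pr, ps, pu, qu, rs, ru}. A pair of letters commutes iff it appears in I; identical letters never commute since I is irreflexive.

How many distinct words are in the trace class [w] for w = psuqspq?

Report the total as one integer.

12

piece 0:p — minimal
piece 1:s — minimal
piece 2:u rests on {1:s}
piece 3:q rests on {0:p, 1:s}
piece 4:s rests on {2:u, 3:q}
piece 5:p rests on {3:q}
piece 6:q rests on {4:s, 5:p}
minimal pieces: {0:p, 1:s}
ways to finish when only these pieces remain (= sum over removing one remaining piece with nothing left below it):
  1 left: {6}→1
  2 left: {4,6}→1  {5,6}→1
  3 left: {2,4,6}→1  {4,5,6}→2
  4 left: {2,4,5,6}→3  {3,4,5,6}→2
  5 left: {0,3,4,5,6}→2  {2,3,4,5,6}→5
  placing 0:p first → 5 extensions
  placing 1:s first → 7 extensions
total linear extensions = 12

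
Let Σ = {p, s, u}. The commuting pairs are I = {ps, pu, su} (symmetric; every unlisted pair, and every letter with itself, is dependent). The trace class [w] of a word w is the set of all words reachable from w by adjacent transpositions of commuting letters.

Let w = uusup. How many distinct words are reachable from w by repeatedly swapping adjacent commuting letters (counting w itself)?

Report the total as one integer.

20

#0=u has no predecessor
#1=u depends on [0:u]
#2=s has no predecessor
#3=u depends on [1:u]
#4=p has no predecessor
sources: [0:u, 2:s, 4:p]
N(rest) = Σ N(rest − s) over sources s of rest; N(one piece) = 1:
  size 1 → [2]=1  [3]=1  [4]=1
  size 2 → [1,3]=1  [2,3]=2  [2,4]=2  [3,4]=2
  size 3 → [0,1,3]=1  [1,2,3]=3  [1,3,4]=3  [2,3,4]=6
  first=0(u) contributes 12
  first=2(s) contributes 4
  first=4(p) contributes 4
|[w]| = 20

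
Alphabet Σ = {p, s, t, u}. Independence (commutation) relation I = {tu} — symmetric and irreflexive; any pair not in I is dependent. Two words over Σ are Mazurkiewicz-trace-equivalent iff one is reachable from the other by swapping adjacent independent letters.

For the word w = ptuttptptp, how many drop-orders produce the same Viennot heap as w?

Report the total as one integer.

drop 0:p onto floor
drop 1:t onto {0:p}
drop 2:u onto {0:p}
drop 3:t onto {1:t}
drop 4:t onto {3:t}
drop 5:p onto {2:u, 4:t}
drop 6:t onto {5:p}
drop 7:p onto {6:t}
drop 8:t onto {7:p}
drop 9:p onto {8:t}
ground layer = {0:p}
drop-orders for the pieces not yet dropped (sum over which currently-grounded one goes next):
  1 to go: {9} 1
  2 to go: {8,9} 1
  3 to go: {7,8,9} 1
  4 to go: {6,7,8,9} 1
  5 to go: {5,6,7,8,9} 1
  6 to go: {2,5,6,7,8,9} 1  {4,5,6,7,8,9} 1
  7 to go: {2,4,5,6,7,8,9} 2  {3,4,5,6,7,8,9} 1
  8 to go: {1,3,4,5,6,7,8,9} 1  {2,3,4,5,6,7,8,9} 3
  if 0:p drops first: 4 orders

4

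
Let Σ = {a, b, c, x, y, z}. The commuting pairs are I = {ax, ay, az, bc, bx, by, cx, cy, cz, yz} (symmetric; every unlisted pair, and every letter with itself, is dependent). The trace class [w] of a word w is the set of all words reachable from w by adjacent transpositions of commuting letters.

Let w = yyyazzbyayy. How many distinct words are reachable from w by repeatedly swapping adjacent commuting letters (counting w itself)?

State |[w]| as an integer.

piece 0:y — minimal
piece 1:y rests on {0:y}
piece 2:y rests on {1:y}
piece 3:a — minimal
piece 4:z — minimal
piece 5:z rests on {4:z}
piece 6:b rests on {3:a, 5:z}
piece 7:y rests on {2:y}
piece 8:a rests on {6:b}
piece 9:y rests on {7:y}
piece 10:y rests on {9:y}
minimal pieces: {0:y, 3:a, 4:z}
ways to finish when only these pieces remain (= sum over removing one remaining piece with nothing left below it):
  1 left: {8}→1  {10}→1
  2 left: {6,8}→1  {8,10}→2  {9,10}→1
  3 left: {3,6,8}→1  {5,6,8}→1  {6,8,10}→3  {7,9,10}→1  {8,9,10}→3
  4 left: {2,7,9,10}→1  {3,5,6,8}→2  {3,6,8,10}→4  {4,5,6,8}→1  {5,6,8,10}→4  {6,8,9,10}→6  {7,8,9,10}→4
  5 left: {1,2,7,9,10}→1  {2,7,8,9,10}→5  {3,4,5,6,8}→3  {3,5,6,8,10}→10  {3,6,8,9,10}→10  {4,5,6,8,10}→5  {5,6,8,9,10}→10  {6,7,8,9,10}→10
  6 left: {0,1,2,7,9,10}→1  {1,2,7,8,9,10}→6  {2,6,7,8,9,10}→15  {3,4,5,6,8,10}→18  {3,5,6,8,9,10}→30  {3,6,7,8,9,10}→20  {4,5,6,8,9,10}→15  {5,6,7,8,9,10}→20
  7 left: {0,1,2,7,8,9,10}→7  {1,2,6,7,8,9,10}→21  {2,3,6,7,8,9,10}→35  {2,5,6,7,8,9,10}→35  {3,4,5,6,8,9,10}→63  {3,5,6,7,8,9,10}→70  {4,5,6,7,8,9,10}→35
  8 left: {0,1,2,6,7,8,9,10}→28  {1,2,3,6,7,8,9,10}→56  {1,2,5,6,7,8,9,10}→56  {2,3,5,6,7,8,9,10}→140  {2,4,5,6,7,8,9,10}→70  {3,4,5,6,7,8,9,10}→168
  9 left: {0,1,2,3,6,7,8,9,10}→84  {0,1,2,5,6,7,8,9,10}→84  {1,2,3,5,6,7,8,9,10}→252  {1,2,4,5,6,7,8,9,10}→126  {2,3,4,5,6,7,8,9,10}→378
  placing 0:y first → 756 extensions
  placing 3:a first → 210 extensions
  placing 4:z first → 420 extensions
total linear extensions = 1386

1386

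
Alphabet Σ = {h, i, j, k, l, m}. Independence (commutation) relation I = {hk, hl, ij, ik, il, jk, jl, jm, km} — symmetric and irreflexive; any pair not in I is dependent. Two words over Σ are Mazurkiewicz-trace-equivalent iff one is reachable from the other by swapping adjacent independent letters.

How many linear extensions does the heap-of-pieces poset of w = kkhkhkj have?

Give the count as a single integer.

35

0(k) covers ∅
1(k) covers 0:k
2(h) covers ∅
3(k) covers 1:k
4(h) covers 2:h
5(k) covers 3:k
6(j) covers 4:h
floor of heap: 0:k, 2:h
completions by unplaced set U, small U first (add the entries for U minus each lowest piece of U):
  |U|=1: {5}:1  {6}:1
  |U|=2: {3,5}:1  {4,6}:1  {5,6}:2
  |U|=3: {1,3,5}:1  {2,4,6}:1  {3,5,6}:3  {4,5,6}:3
  |U|=4: {0,1,3,5}:1  {1,3,5,6}:4  {2,4,5,6}:4  {3,4,5,6}:6
  |U|=5: {0,1,3,5,6}:5  {1,3,4,5,6}:10  {2,3,4,5,6}:10
  start at 0(k): 20
  start at 2(h): 15
sum over floor = 35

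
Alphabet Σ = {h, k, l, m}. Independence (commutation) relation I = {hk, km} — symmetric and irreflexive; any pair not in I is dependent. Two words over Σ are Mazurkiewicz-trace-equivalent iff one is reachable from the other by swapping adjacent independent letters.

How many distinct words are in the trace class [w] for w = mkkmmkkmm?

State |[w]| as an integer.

piece 0:m — minimal
piece 1:k — minimal
piece 2:k rests on {1:k}
piece 3:m rests on {0:m}
piece 4:m rests on {3:m}
piece 5:k rests on {2:k}
piece 6:k rests on {5:k}
piece 7:m rests on {4:m}
piece 8:m rests on {7:m}
minimal pieces: {0:m, 1:k}
ways to finish when only these pieces remain (= sum over removing one remaining piece with nothing left below it):
  1 left: {6}→1  {8}→1
  2 left: {5,6}→1  {6,8}→2  {7,8}→1
  3 left: {2,5,6}→1  {4,7,8}→1  {5,6,8}→3  {6,7,8}→3
  4 left: {1,2,5,6}→1  {2,5,6,8}→4  {3,4,7,8}→1  {4,6,7,8}→4  {5,6,7,8}→6
  5 left: {0,3,4,7,8}→1  {1,2,5,6,8}→5  {2,5,6,7,8}→10  {3,4,6,7,8}→5  {4,5,6,7,8}→10
  6 left: {0,3,4,6,7,8}→6  {1,2,5,6,7,8}→15  {2,4,5,6,7,8}→20  {3,4,5,6,7,8}→15
  7 left: {0,3,4,5,6,7,8}→21  {1,2,4,5,6,7,8}→35  {2,3,4,5,6,7,8}→35
  placing 0:m first → 70 extensions
  placing 1:k first → 56 extensions
total linear extensions = 126

126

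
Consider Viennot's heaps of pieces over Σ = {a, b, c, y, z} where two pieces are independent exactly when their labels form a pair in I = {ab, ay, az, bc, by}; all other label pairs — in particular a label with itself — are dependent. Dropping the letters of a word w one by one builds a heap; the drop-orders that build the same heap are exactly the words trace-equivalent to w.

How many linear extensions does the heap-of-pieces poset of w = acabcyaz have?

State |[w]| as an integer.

0(a) covers ∅
1(c) covers 0:a
2(a) covers 1:c
3(b) covers ∅
4(c) covers 2:a
5(y) covers 4:c
6(a) covers 4:c
7(z) covers 3:b, 5:y
floor of heap: 0:a, 3:b
completions by unplaced set U, small U first (add the entries for U minus each lowest piece of U):
  |U|=1: {6}:1  {7}:1
  |U|=2: {3,7}:1  {5,7}:1  {6,7}:2
  |U|=3: {3,5,7}:2  {3,6,7}:3  {5,6,7}:3
  |U|=4: {3,5,6,7}:8  {4,5,6,7}:3
  |U|=5: {2,4,5,6,7}:3  {3,4,5,6,7}:11
  |U|=6: {1,2,4,5,6,7}:3  {2,3,4,5,6,7}:14
  start at 0(a): 17
  start at 3(b): 3
sum over floor = 20

20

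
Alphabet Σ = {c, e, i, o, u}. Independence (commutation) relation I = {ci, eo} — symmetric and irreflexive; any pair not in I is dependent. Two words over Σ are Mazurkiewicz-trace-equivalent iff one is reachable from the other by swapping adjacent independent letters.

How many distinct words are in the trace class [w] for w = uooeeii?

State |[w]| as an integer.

6

0(u) covers ∅
1(o) covers 0:u
2(o) covers 1:o
3(e) covers 0:u
4(e) covers 3:e
5(i) covers 2:o, 4:e
6(i) covers 5:i
floor of heap: 0:u
completions by unplaced set U, small U first (add the entries for U minus each lowest piece of U):
  |U|=1: {6}:1
  |U|=2: {5,6}:1
  |U|=3: {2,5,6}:1  {4,5,6}:1
  |U|=4: {1,2,5,6}:1  {2,4,5,6}:2  {3,4,5,6}:1
  |U|=5: {1,2,4,5,6}:3  {2,3,4,5,6}:3
  start at 0(u): 6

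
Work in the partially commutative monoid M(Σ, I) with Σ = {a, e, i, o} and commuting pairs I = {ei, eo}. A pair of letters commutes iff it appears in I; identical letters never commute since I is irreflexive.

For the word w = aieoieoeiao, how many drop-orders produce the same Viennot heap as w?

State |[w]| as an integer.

56

drop 0:a onto floor
drop 1:i onto {0:a}
drop 2:e onto {0:a}
drop 3:o onto {1:i}
drop 4:i onto {3:o}
drop 5:e onto {2:e}
drop 6:o onto {4:i}
drop 7:e onto {5:e}
drop 8:i onto {6:o}
drop 9:a onto {7:e, 8:i}
drop 10:o onto {9:a}
ground layer = {0:a}
drop-orders for the pieces not yet dropped (sum over which currently-grounded one goes next):
  1 to go: {10} 1
  2 to go: {9,10} 1
  3 to go: {7,9,10} 1  {8,9,10} 1
  4 to go: {5,7,9,10} 1  {6,8,9,10} 1  {7,8,9,10} 2
  5 to go: {2,5,7,9,10} 1  {4,6,8,9,10} 1  {5,7,8,9,10} 3  {6,7,8,9,10} 3
  6 to go: {2,5,7,8,9,10} 4  {3,4,6,8,9,10} 1  {4,6,7,8,9,10} 4  {5,6,7,8,9,10} 6
  7 to go: {1,3,4,6,8,9,10} 1  {2,5,6,7,8,9,10} 10  {3,4,6,7,8,9,10} 5  {4,5,6,7,8,9,10} 10
  8 to go: {1,3,4,6,7,8,9,10} 6  {2,4,5,6,7,8,9,10} 20  {3,4,5,6,7,8,9,10} 15
  9 to go: {1,3,4,5,6,7,8,9,10} 21  {2,3,4,5,6,7,8,9,10} 35
  if 0:a drops first: 56 orders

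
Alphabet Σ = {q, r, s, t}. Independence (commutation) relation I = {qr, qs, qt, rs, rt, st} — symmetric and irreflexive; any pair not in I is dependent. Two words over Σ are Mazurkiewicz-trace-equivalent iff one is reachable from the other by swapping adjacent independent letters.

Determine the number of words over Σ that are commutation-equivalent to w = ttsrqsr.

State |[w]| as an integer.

0(t) covers ∅
1(t) covers 0:t
2(s) covers ∅
3(r) covers ∅
4(q) covers ∅
5(s) covers 2:s
6(r) covers 3:r
floor of heap: 0:t, 2:s, 3:r, 4:q
completions by unplaced set U, small U first (add the entries for U minus each lowest piece of U):
  |U|=1: {1}:1  {4}:1  {5}:1  {6}:1
  |U|=2: {0,1}:1  {1,4}:2  {1,5}:2  {1,6}:2  {2,5}:1  {3,6}:1  {4,5}:2  {4,6}:2  {5,6}:2
  |U|=3: {0,1,4}:3  {0,1,5}:3  {0,1,6}:3  {1,2,5}:3  {1,3,6}:3  {1,4,5}:6  {1,4,6}:6  {1,5,6}:6  {2,4,5}:3  {2,5,6}:3  {3,4,6}:3  {3,5,6}:3  {4,5,6}:6
  |U|=4: {0,1,2,5}:6  {0,1,3,6}:6  {0,1,4,5}:12  {0,1,4,6}:12  {0,1,5,6}:12  {1,2,4,5}:12  {1,2,5,6}:12  {1,3,4,6}:12  {1,3,5,6}:12  {1,4,5,6}:24  {2,3,5,6}:6  {2,4,5,6}:12  {3,4,5,6}:12
  |U|=5: {0,1,2,4,5}:30  {0,1,2,5,6}:30  {0,1,3,4,6}:30  {0,1,3,5,6}:30  {0,1,4,5,6}:60  {1,2,3,5,6}:30  {1,2,4,5,6}:60  {1,3,4,5,6}:60  {2,3,4,5,6}:30
  start at 0(t): 180
  start at 2(s): 180
  start at 3(r): 180
  start at 4(q): 90
sum over floor = 630

630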